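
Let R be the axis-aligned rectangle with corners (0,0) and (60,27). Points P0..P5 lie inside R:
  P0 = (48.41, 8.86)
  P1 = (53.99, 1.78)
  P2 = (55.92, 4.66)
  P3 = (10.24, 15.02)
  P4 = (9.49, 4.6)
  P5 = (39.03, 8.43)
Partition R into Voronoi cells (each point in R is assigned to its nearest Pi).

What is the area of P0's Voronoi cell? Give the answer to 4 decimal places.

Area of P0's cell: 314.0346

1. box [0,60]×[0,27]: [(0, 0) (60, 0) (60, 27) (0, 27)]
2. ⊥bis P0·P1 via (51.2,5.32): [(0, 0) (44.4499, 0) (60, 12.2556) (60, 27) (0, 27)]  |A|=1524.7121
3. ⊥bis P0·P2 via (52.165,6.76): [(0, 0) (44.4499, 0) (51.4855, 5.545) (60, 20.7697) (60, 27) (0, 27)]  |A|=1488.4654
4. ⊥bis P0·P3 via (29.325,11.94): [(27.3981, 0) (44.4499, 0) (51.4855, 5.545) (60, 20.7697) (60, 27) (31.7554, 27)]  |A|=689.8929
5. ⊥bis P0·P4 via (28.95,6.73): [(28.7618, 8.4499) (29.6866, 0) (44.4499, 0) (51.4855, 5.545) (60, 20.7697) (60, 27) (31.7554, 27)]  |A|=680.224
6. ⊥bis P0·P5 via (43.72,8.645): [(44.1163, 0) (44.4499, 0) (51.4855, 5.545) (60, 20.7697) (60, 27) (42.8786, 27)]  |A|=314.0346
7. canonical 6-gon: [(44.1163, 0) (44.4499, 0) (51.4855, 5.545) (60, 20.7697) (60, 27) (42.8786, 27)]
8. shoelace: 314.0346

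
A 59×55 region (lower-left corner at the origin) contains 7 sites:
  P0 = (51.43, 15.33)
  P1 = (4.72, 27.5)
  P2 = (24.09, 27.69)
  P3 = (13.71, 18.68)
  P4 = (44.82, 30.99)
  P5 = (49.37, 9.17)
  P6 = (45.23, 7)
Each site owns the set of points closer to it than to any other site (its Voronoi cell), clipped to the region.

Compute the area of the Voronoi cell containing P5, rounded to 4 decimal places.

Area of P5's cell: 124.0322

1. box [0,59]×[0,55]: [(0, 0) (59, 0) (59, 55) (0, 55)]
2. ⊥bis P5·P0 via (50.4,12.25): [(0, 29.1045) (0, 0) (59, 0) (59, 9.374)]  |A|=1135.1179
3. ⊥bis P5·P1 via (27.045,18.335): [(27.6678, 19.852) (19.518, 0) (59, 0) (59, 9.374)]  |A|=538.7531
4. ⊥bis P5·P2 via (36.73,18.43): [(35.7835, 17.138) (23.2283, 0) (59, 0) (59, 9.374)]  |A|=415.3439
5. ⊥bis P5·P3 via (31.54,13.925): [(35.7835, 17.138) (30.4584, 9.8691) (27.8264, 0) (59, 0) (59, 9.374)]  |A|=392.6541
6. ⊥bis P5·P4 via (47.095,20.08): [(35.7835, 17.138) (30.4584, 9.8691) (27.8264, 0) (59, 0) (59, 9.374)]  |A|=392.6541
7. ⊥bis P5·P6 via (47.3,8.085): [(43.994, 14.3923) (51.5378, 0) (59, 0) (59, 9.374)]  |A|=124.0322
8. canonical 4-gon: [(43.994, 14.3923) (51.5378, 0) (59, 0) (59, 9.374)]
9. shoelace: 124.0322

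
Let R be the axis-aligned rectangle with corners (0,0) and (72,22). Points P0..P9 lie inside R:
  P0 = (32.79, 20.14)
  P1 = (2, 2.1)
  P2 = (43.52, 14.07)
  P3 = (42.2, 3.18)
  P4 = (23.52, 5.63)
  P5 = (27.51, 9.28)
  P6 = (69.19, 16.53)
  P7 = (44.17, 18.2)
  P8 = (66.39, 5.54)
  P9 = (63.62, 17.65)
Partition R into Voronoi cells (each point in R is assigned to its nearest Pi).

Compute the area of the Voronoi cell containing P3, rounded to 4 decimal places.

1. box [0,72]×[0,22]: [(0, 0) (72, 0) (72, 22) (0, 22)]
2. ⊥bis P3·P0 via (37.495,11.66): [(16.4797, 0) (72, 0) (72, 22) (56.1312, 22)]  |A|=785.2799
3. ⊥bis P3·P1 via (22.1,2.64): [(22.0873, 3.1113) (22.1709, 0) (72, 0) (72, 22) (56.1312, 22)]  |A|=776.4265
4. ⊥bis P3·P2 via (42.86,8.625): [(33.9676, 9.7029) (22.0873, 3.1113) (22.1709, 0) (72, 0) (72, 5.0929)]  |A|=357.3467
5. ⊥bis P3·P4 via (32.86,4.405): [(33.9676, 9.7029) (33.5225, 9.4559) (32.2823, 0) (72, 0) (72, 5.0929)]  |A|=291.4867
6. ⊥bis P3·P5 via (34.855,6.23): [(36.1855, 9.434) (32.2888, 0.0502) (32.2823, 0) (72, 0) (72, 5.0929)]  |A|=278.6157
7. ⊥bis P3·P6 via (55.695,9.855): [(57.1608, 6.8916) (36.1855, 9.434) (32.2888, 0.0502) (32.2823, 0) (60.5696, 0)]  |A|=201.4417
8. ⊥bis P3·P7 via (43.185,10.69): [(57.1608, 6.8916) (36.1855, 9.434) (32.2888, 0.0502) (32.2823, 0) (60.5696, 0)]  |A|=201.4417
9. ⊥bis P3·P8 via (54.295,4.36): [(54.0108, 7.2734) (36.1855, 9.434) (32.2888, 0.0502) (32.2823, 0) (54.7204, 0)]  |A|=169.9664
10. ⊥bis P3·P9 via (52.91,10.415): [(54.0108, 7.2734) (36.1855, 9.434) (32.2888, 0.0502) (32.2823, 0) (54.7204, 0)]  |A|=169.9664
11. canonical 5-gon: [(54.0108, 7.2734) (36.1855, 9.434) (32.2888, 0.0502) (32.2823, 0) (54.7204, 0)]
12. shoelace: 169.9664

Area of P3's cell: 169.9664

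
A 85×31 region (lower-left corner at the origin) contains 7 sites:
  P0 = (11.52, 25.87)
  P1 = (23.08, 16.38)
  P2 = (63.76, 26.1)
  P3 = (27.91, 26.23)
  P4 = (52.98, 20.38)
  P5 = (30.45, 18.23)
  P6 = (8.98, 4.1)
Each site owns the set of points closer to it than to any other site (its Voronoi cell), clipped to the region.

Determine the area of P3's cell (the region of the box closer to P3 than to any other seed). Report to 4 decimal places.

Area of P3's cell: 167.2793

1. box [0,85]×[0,31]: [(0, 0) (85, 0) (85, 31) (0, 31)]
2. ⊥bis P3·P0 via (19.715,26.05): [(20.2872, 0) (85, 0) (85, 31) (19.6063, 31)]  |A|=2016.6515
3. ⊥bis P3·P1 via (25.495,21.305): [(19.7574, 24.1185) (68.9431, 0) (85, 0) (85, 31) (19.6063, 31)]  |A|=1429.8989
4. ⊥bis P3·P2 via (45.835,26.165): [(19.7574, 24.1185) (45.7813, 11.3575) (45.8525, 31) (19.6063, 31)]  |A|=346.3489
5. ⊥bis P3·P4 via (40.445,23.305): [(19.7574, 24.1185) (38.4912, 14.9322) (42.2406, 31) (19.6063, 31)]  |A|=245.6062
6. ⊥bis P3·P5 via (29.18,22.23): [(19.7574, 24.1185) (25.7983, 21.1563) (41.0755, 26.0068) (42.2406, 31) (19.6063, 31)]  |A|=167.2793
7. ⊥bis P3·P6 via (18.445,15.165): [(19.7574, 24.1185) (25.7983, 21.1563) (41.0755, 26.0068) (42.2406, 31) (19.6063, 31)]  |A|=167.2793
8. canonical 5-gon: [(19.7574, 24.1185) (25.7983, 21.1563) (41.0755, 26.0068) (42.2406, 31) (19.6063, 31)]
9. shoelace: 167.2793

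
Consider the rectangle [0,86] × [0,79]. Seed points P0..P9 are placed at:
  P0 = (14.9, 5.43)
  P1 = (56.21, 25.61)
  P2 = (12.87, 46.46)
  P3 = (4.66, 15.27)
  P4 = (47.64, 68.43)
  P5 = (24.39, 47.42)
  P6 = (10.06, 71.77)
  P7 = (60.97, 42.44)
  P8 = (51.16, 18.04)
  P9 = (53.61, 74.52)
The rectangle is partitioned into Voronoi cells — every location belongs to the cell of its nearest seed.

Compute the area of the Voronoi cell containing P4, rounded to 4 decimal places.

1. box [0,86]×[0,79]: [(0, 0) (86, 0) (86, 79) (0, 79)]
2. ⊥bis P4·P0 via (31.27,36.93): [(0, 53.1805) (86, 8.4878) (86, 79) (0, 79)]  |A|=4142.2654
3. ⊥bis P4·P1 via (51.925,47.02): [(0, 53.1805) (22.9956, 41.2301) (86, 53.8398) (86, 79) (0, 79)]  |A|=2713.5774
4. ⊥bis P4·P2 via (30.255,57.445): [(38.5355, 44.3402) (86, 53.8398) (86, 79) (16.6351, 79)]  |A|=1799.195
5. ⊥bis P4·P3 via (26.15,41.85): [(38.5355, 44.3402) (86, 53.8398) (86, 79) (16.6351, 79)]  |A|=1799.195
6. ⊥bis P4·P5 via (36.015,57.925): [(46.7968, 45.9936) (86, 53.8398) (86, 79) (16.9705, 79)]  |A|=1632.387
7. ⊥bis P4·P6 via (28.85,70.1): [(28.5064, 66.2341) (46.7968, 45.9936) (86, 53.8398) (86, 79) (29.641, 79)]  |A|=1551.5116
8. ⊥bis P4·P7 via (54.305,55.435): [(28.5064, 66.2341) (43.3449, 49.8137) (86, 71.691) (86, 79) (29.641, 79)]  |A|=1082.3671
9. ⊥bis P4·P8 via (49.4,43.235): [(28.5064, 66.2341) (43.3449, 49.8137) (86, 71.691) (86, 79) (29.641, 79)]  |A|=1082.3671
10. ⊥bis P4·P9 via (50.625,71.475): [(28.5064, 66.2341) (43.3449, 49.8137) (62.6312, 59.7054) (42.9487, 79) (29.641, 79)]  |A|=581.6378
11. canonical 5-gon: [(28.5064, 66.2341) (43.3449, 49.8137) (62.6312, 59.7054) (42.9487, 79) (29.641, 79)]
12. shoelace: 581.6378

Area of P4's cell: 581.6378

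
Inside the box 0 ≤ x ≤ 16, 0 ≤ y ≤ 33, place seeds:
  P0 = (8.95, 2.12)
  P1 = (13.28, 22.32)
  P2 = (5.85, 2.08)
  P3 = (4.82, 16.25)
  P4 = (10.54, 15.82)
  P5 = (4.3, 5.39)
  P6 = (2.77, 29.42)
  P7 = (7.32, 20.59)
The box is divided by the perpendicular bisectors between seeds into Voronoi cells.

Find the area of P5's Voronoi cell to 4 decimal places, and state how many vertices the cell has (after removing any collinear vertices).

1. box [0,16]×[0,33]: [(0, 0) (16, 0) (16, 33) (0, 33)]
2. ⊥bis P5·P0 via (6.625,3.755): [(0, 0) (3.9844, 0) (16, 17.0864) (16, 33) (0, 33)]  |A|=425.3481
3. ⊥bis P5·P1 via (8.79,13.855): [(0, 18.5174) (0, 0) (3.9844, 0) (12.3862, 11.9475)]  |A|=138.4817
4. ⊥bis P5·P2 via (5.075,3.735): [(0, 18.5174) (0, 1.3585) (7.3651, 4.8074) (12.3862, 11.9475)]  |A|=123.9017
5. ⊥bis P5·P3 via (4.56,10.82): [(0, 11.0383) (0, 1.3585) (7.3651, 4.8074) (11.3642, 10.4942)]  |A|=69.0474
6. ⊥bis P5·P4 via (7.42,10.605): [(7.2782, 10.6898) (0, 11.0383) (0, 1.3585) (7.3651, 4.8074) (10.251, 8.9113)]  |A|=65.7046
7. ⊥bis P5·P6 via (3.535,17.405): [(7.2782, 10.6898) (0, 11.0383) (0, 1.3585) (7.3651, 4.8074) (10.251, 8.9113)]  |A|=65.7046
8. ⊥bis P5·P7 via (5.81,12.99): [(7.2782, 10.6898) (0, 11.0383) (0, 1.3585) (7.3651, 4.8074) (10.251, 8.9113)]  |A|=65.7046
9. canonical 5-gon: [(7.2782, 10.6898) (0, 11.0383) (0, 1.3585) (7.3651, 4.8074) (10.251, 8.9113)]
10. shoelace: 65.7046

Area of P5's cell: 65.7046 (5 vertices)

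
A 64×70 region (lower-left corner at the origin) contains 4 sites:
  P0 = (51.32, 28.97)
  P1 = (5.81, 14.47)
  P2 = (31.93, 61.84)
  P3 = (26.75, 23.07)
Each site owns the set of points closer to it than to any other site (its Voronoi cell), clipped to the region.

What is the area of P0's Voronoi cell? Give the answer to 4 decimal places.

Area of P0's cell: 1231.4679

1. box [0,64]×[0,70]: [(0, 0) (64, 0) (64, 70) (0, 70)]
2. ⊥bis P0·P1 via (28.565,21.72): [(35.4852, 0) (64, 0) (64, 70) (13.1824, 70)]  |A|=2776.6311
3. ⊥bis P0·P2 via (41.625,45.405): [(24.2789, 35.1725) (35.4852, 0) (64, 0) (64, 58.604)]  |A|=1665.3767
4. ⊥bis P0·P3 via (39.035,26.02): [(35.279, 41.6615) (45.2832, 0) (64, 0) (64, 58.604)]  |A|=1231.4679
5. canonical 4-gon: [(35.279, 41.6615) (45.2832, 0) (64, 0) (64, 58.604)]
6. shoelace: 1231.4679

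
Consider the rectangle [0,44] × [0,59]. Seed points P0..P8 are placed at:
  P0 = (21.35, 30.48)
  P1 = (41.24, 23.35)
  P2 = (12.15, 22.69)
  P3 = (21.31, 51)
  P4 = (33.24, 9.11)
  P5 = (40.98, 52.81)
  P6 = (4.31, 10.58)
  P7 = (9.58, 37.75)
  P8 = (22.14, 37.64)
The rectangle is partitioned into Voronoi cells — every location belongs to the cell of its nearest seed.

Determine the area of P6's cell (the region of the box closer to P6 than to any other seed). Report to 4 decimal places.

Area of P6's cell: 295.7904

1. box [0,44]×[0,59]: [(0, 0) (44, 0) (44, 59) (0, 59)]
2. ⊥bis P6·P0 via (12.83,20.53): [(0, 31.5161) (0, 0) (36.8058, 0)]  |A|=579.9869
3. ⊥bis P6·P1 via (22.775,16.965): [(25.207, 9.9318) (0, 31.5161) (0, 0) (28.6413, 0)]  |A|=539.443
4. ⊥bis P6·P2 via (8.23,16.635): [(27.1173, 4.4074) (0, 21.9631) (0, 0) (28.6413, 0)]  |A|=360.9065
5. ⊥bis P6·P3 via (12.81,30.79): [(27.1173, 4.4074) (0, 21.9631) (0, 0) (28.6413, 0)]  |A|=360.9065
6. ⊥bis P6·P4 via (18.775,9.845): [(18.7732, 9.8094) (0, 21.9631) (0, 0) (18.2748, 0)]  |A|=295.7904
7. ⊥bis P6·P5 via (22.645,31.695): [(18.7732, 9.8094) (0, 21.9631) (0, 0) (18.2748, 0)]  |A|=295.7904
8. ⊥bis P6·P7 via (6.945,24.165): [(18.7732, 9.8094) (0, 21.9631) (0, 0) (18.2748, 0)]  |A|=295.7904
9. ⊥bis P6·P8 via (13.225,24.11): [(18.7732, 9.8094) (0, 21.9631) (0, 0) (18.2748, 0)]  |A|=295.7904
10. canonical 4-gon: [(18.7732, 9.8094) (0, 21.9631) (0, 0) (18.2748, 0)]
11. shoelace: 295.7904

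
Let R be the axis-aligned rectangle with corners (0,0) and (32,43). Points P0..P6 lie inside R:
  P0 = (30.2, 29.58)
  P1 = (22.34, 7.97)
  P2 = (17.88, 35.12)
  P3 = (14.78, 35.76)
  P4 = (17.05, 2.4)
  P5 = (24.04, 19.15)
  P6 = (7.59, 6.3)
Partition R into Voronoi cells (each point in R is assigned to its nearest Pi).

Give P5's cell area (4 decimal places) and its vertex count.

Area of P5's cell: 231.6824 (6 vertices)

1. box [0,32]×[0,43]: [(0, 0) (32, 0) (32, 43) (0, 43)]
2. ⊥bis P5·P0 via (27.12,24.365): [(0, 40.3822) (0, 0) (32, 0) (32, 21.4829)]  |A|=989.8405
3. ⊥bis P5·P1 via (23.19,13.56): [(0, 40.3822) (0, 17.0862) (32, 12.2204) (32, 21.4829)]  |A|=520.9352
4. ⊥bis P5·P2 via (20.96,27.135): [(21.8492, 27.478) (0, 19.0502) (0, 17.0862) (32, 12.2204) (32, 21.4829)]  |A|=287.8926
5. ⊥bis P5·P3 via (19.41,27.455): [(21.8492, 27.478) (14.0665, 24.476) (0.6373, 16.9893) (32, 12.2204) (32, 21.4829)]  |A|=271.0428
6. ⊥bis P5·P4 via (20.545,10.775): [(21.8492, 27.478) (14.0665, 24.476) (2.7848, 18.1866) (8.5295, 15.7892) (32, 12.2204) (32, 21.4829)]  |A|=265.0298
7. ⊥bis P5·P6 via (15.815,12.725): [(21.8492, 27.478) (14.0665, 24.476) (8.89, 21.5901) (14.0807, 14.9451) (32, 12.2204) (32, 21.4829)]  |A|=231.6824
8. canonical 6-gon: [(21.8492, 27.478) (14.0665, 24.476) (8.89, 21.5901) (14.0807, 14.9451) (32, 12.2204) (32, 21.4829)]
9. shoelace: 231.6824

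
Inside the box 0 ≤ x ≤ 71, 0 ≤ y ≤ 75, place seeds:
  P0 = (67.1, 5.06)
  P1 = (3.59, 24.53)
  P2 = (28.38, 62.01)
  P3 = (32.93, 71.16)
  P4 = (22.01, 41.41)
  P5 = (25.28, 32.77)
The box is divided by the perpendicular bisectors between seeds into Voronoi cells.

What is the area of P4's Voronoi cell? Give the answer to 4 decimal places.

1. box [0,71]×[0,75]: [(0, 0) (71, 0) (71, 75) (0, 75)]
2. ⊥bis P4·P0 via (44.555,23.235): [(0, 0) (25.8237, 0) (71, 56.0384) (71, 75) (0, 75)]  |A|=4059.1966
3. ⊥bis P4·P1 via (12.8,32.97): [(0, 46.9378) (33.8686, 9.9792) (71, 56.0384) (71, 75) (0, 75)]  |A|=3135.4869
4. ⊥bis P4·P2 via (25.195,51.71): [(0, 59.5009) (0, 46.9378) (33.8686, 9.9792) (59.0668, 41.236)]  |A|=1365.9887
5. ⊥bis P4·P3 via (27.47,56.285): [(0, 59.5009) (0, 46.9378) (33.8686, 9.9792) (59.0668, 41.236)]  |A|=1365.9887
6. ⊥bis P4·P5 via (23.645,37.09): [(45.6014, 45.3999) (0, 59.5009) (0, 46.9378) (12.7895, 32.9815)]  |A|=594.8259
7. canonical 4-gon: [(45.6014, 45.3999) (0, 59.5009) (0, 46.9378) (12.7895, 32.9815)]
8. shoelace: 594.8259

Area of P4's cell: 594.8259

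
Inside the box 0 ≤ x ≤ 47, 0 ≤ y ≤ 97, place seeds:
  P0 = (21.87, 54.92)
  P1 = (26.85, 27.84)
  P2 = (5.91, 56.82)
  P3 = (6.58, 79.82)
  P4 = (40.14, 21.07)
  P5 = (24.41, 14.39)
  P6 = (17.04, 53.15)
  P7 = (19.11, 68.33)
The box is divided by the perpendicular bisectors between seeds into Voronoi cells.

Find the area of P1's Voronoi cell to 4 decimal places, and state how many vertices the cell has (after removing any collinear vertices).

Area of P1's cell: 607.3543 (6 vertices)

1. box [0,47]×[0,97]: [(0, 0) (47, 0) (47, 97) (0, 97)]
2. ⊥bis P1·P0 via (24.36,41.38): [(0, 36.9002) (0, 0) (47, 0) (47, 45.5435)]  |A|=1937.4268
3. ⊥bis P1·P2 via (16.38,42.33): [(11.892, 39.0871) (0, 30.4943) (0, 0) (47, 0) (47, 45.5435)]  |A|=1899.3374
4. ⊥bis P1·P3 via (16.715,53.83): [(11.892, 39.0871) (0, 30.4943) (0, 0) (47, 0) (47, 45.5435)]  |A|=1899.3374
5. ⊥bis P1·P4 via (33.495,24.455): [(43.9521, 44.983) (11.892, 39.0871) (0, 30.4943) (0, 0) (21.0375, 0)]  |A|=1245.9951
6. ⊥bis P1·P5 via (25.63,21.115): [(31.2722, 20.0914) (43.9521, 44.983) (11.892, 39.0871) (0, 30.4943) (0, 25.7646)]  |A|=631.8007
7. ⊥bis P1·P6 via (21.945,40.495): [(31.2722, 20.0914) (43.9521, 44.983) (24.1094, 41.3339) (4.4628, 33.719) (0, 30.4943) (0, 25.7646)]  |A|=607.3543
8. ⊥bis P1·P7 via (22.98,48.085): [(31.2722, 20.0914) (43.9521, 44.983) (24.1094, 41.3339) (4.4628, 33.719) (0, 30.4943) (0, 25.7646)]  |A|=607.3543
9. canonical 6-gon: [(31.2722, 20.0914) (43.9521, 44.983) (24.1094, 41.3339) (4.4628, 33.719) (0, 30.4943) (0, 25.7646)]
10. shoelace: 607.3543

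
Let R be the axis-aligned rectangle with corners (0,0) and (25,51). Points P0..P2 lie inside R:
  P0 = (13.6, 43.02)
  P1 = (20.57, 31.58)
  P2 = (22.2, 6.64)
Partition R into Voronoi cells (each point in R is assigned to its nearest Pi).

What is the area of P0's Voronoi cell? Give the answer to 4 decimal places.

Area of P0's cell: 412.3371

1. box [0,25]×[0,51]: [(0, 0) (25, 0) (25, 51) (0, 51)]
2. ⊥bis P0·P1 via (17.085,37.3): [(0, 26.8907) (25, 42.1223) (25, 51) (0, 51)]  |A|=412.3371
3. ⊥bis P0·P2 via (17.9,24.83): [(0, 26.8907) (25, 42.1223) (25, 51) (0, 51)]  |A|=412.3371
4. canonical 4-gon: [(0, 26.8907) (25, 42.1223) (25, 51) (0, 51)]
5. shoelace: 412.3371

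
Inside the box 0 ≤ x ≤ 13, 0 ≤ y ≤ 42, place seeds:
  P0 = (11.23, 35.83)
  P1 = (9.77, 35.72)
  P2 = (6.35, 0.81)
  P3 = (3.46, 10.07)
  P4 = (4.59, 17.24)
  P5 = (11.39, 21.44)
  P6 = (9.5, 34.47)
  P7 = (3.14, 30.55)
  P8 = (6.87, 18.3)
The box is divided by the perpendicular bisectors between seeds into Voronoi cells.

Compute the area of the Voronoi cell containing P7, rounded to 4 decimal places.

1. box [0,13]×[0,42]: [(0, 0) (13, 0) (13, 42) (0, 42)]
2. ⊥bis P7·P0 via (7.185,33.19): [(0, 0) (13, 0) (13, 24.2803) (1.4351, 42) (0, 42)]  |A|=443.5365
3. ⊥bis P7·P1 via (6.455,33.135): [(0, 41.4129) (0, 0) (13, 0) (13, 24.2803) (11.1528, 27.1105)]  |A|=429.5786
4. ⊥bis P7·P2 via (4.745,15.68): [(0, 41.4129) (0, 15.1678) (13, 16.571) (13, 24.2803) (11.1528, 27.1105)]  |A|=223.2761
5. ⊥bis P7·P3 via (3.3,20.31): [(0, 41.4129) (0, 20.2584) (13, 20.4616) (13, 24.2803) (11.1528, 27.1105)]  |A|=164.8986
6. ⊥bis P7·P4 via (3.865,23.895): [(0, 41.4129) (0, 23.4739) (12.6284, 24.8497) (11.1528, 27.1105)]  |A|=115.3252
7. ⊥bis P7·P5 via (7.265,25.995): [(10.0535, 28.5203) (0, 41.4129) (0, 23.4739) (5.0939, 24.0289)]  |A|=100.238
8. ⊥bis P7·P6 via (6.32,32.51): [(9.2356, 27.7796) (3.9729, 36.318) (0, 41.4129) (0, 23.4739) (5.0939, 24.0289)]  |A|=94.7971
9. ⊥bis P7·P8 via (5.005,24.425): [(5.798, 24.6664) (9.2356, 27.7796) (3.9729, 36.318) (0, 41.4129) (0, 23.4739) (2.9298, 23.7931)]  |A|=94.1902
10. canonical 6-gon: [(5.798, 24.6664) (9.2356, 27.7796) (3.9729, 36.318) (0, 41.4129) (0, 23.4739) (2.9298, 23.7931)]
11. shoelace: 94.1902

Area of P7's cell: 94.1902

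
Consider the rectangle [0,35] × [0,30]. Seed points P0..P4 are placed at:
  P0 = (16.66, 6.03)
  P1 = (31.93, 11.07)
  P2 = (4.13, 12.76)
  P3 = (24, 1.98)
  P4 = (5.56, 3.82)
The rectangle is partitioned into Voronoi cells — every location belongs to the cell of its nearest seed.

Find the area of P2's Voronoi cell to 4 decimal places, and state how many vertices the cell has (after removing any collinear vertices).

Area of P2's cell: 333.3827 (5 vertices)

1. box [0,35]×[0,30]: [(0, 0) (35, 0) (35, 30) (0, 30)]
2. ⊥bis P2·P0 via (10.395,9.395): [(0, 0) (5.3488, 0) (21.4622, 30) (0, 30)]  |A|=402.1652
3. ⊥bis P2·P1 via (18.03,11.915): [(0, 0) (5.3488, 0) (18.8317, 25.1025) (19.1294, 30) (0, 30)]  |A|=396.4529
4. ⊥bis P2·P3 via (14.065,7.37): [(0, 0) (5.3488, 0) (18.8317, 25.1025) (19.1294, 30) (0, 30)]  |A|=396.4529
5. ⊥bis P2·P4 via (4.845,8.29): [(0, 7.515) (10.2673, 9.1573) (18.8317, 25.1025) (19.1294, 30) (0, 30)]  |A|=333.3827
6. canonical 5-gon: [(0, 7.515) (10.2673, 9.1573) (18.8317, 25.1025) (19.1294, 30) (0, 30)]
7. shoelace: 333.3827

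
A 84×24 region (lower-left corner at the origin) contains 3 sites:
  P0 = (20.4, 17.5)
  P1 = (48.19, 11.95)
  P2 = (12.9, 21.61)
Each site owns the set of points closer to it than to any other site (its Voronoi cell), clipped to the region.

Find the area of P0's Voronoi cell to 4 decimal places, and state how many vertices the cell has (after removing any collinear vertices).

1. box [0,84]×[0,24]: [(0, 0) (84, 0) (84, 24) (0, 24)]
2. ⊥bis P0·P1 via (34.295,14.725): [(0, 0) (31.3542, 0) (36.1473, 24) (0, 24)]  |A|=810.0188
3. ⊥bis P0·P2 via (16.65,19.555): [(5.9339, 0) (31.3542, 0) (36.1473, 24) (19.0859, 24)]  |A|=509.7822
4. canonical 4-gon: [(5.9339, 0) (31.3542, 0) (36.1473, 24) (19.0859, 24)]
5. shoelace: 509.7822

Area of P0's cell: 509.7822 (4 vertices)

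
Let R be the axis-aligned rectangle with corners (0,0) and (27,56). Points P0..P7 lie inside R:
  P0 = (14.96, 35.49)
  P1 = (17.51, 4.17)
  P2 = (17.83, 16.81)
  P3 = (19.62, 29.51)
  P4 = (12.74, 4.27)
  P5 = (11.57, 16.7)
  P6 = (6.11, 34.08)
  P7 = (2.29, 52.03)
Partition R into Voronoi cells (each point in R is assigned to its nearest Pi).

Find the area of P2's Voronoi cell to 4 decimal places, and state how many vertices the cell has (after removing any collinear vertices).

Area of P2's cell: 153.2001 (5 vertices)

1. box [0,27]×[0,56]: [(0, 0) (27, 0) (27, 56) (0, 56)]
2. ⊥bis P2·P0 via (16.395,26.15): [(0, 23.6311) (0, 0) (27, 0) (27, 27.7794)]  |A|=694.0407
3. ⊥bis P2·P1 via (17.67,10.49): [(0, 23.6311) (0, 10.9373) (27, 10.2538) (27, 27.7794)]  |A|=407.9603
4. ⊥bis P2·P3 via (18.725,23.16): [(7.3599, 24.7618) (0, 23.6311) (0, 10.9373) (27, 10.2538) (27, 21.9937)]  |A|=351.1448
5. ⊥bis P2·P4 via (15.285,10.54): [(7.3599, 24.7618) (0, 23.6311) (0, 16.7442) (15.2577, 10.5511) (27, 10.2538) (27, 21.9937)]  |A|=306.8451
6. ⊥bis P2·P5 via (14.7,16.755): [(14.5772, 23.7446) (14.8058, 10.7345) (15.2577, 10.5511) (27, 10.2538) (27, 21.9937)]  |A|=153.2001
7. ⊥bis P2·P6 via (11.97,25.445): [(14.5772, 23.7446) (14.8058, 10.7345) (15.2577, 10.5511) (27, 10.2538) (27, 21.9937)]  |A|=153.2001
8. ⊥bis P2·P7 via (10.06,34.42): [(14.5772, 23.7446) (14.8058, 10.7345) (15.2577, 10.5511) (27, 10.2538) (27, 21.9937)]  |A|=153.2001
9. canonical 5-gon: [(14.5772, 23.7446) (14.8058, 10.7345) (15.2577, 10.5511) (27, 10.2538) (27, 21.9937)]
10. shoelace: 153.2001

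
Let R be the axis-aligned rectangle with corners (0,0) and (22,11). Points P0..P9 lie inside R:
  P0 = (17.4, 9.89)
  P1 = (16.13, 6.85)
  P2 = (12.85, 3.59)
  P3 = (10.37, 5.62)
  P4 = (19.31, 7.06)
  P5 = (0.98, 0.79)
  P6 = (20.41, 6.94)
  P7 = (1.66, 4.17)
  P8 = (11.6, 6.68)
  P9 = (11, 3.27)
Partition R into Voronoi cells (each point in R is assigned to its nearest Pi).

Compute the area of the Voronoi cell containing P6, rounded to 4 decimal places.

Area of P6's cell: 24.5912

1. box [0,22]×[0,11]: [(0, 0) (22, 0) (22, 11) (0, 11)]
2. ⊥bis P6·P0 via (18.905,8.415): [(10.6577, 0) (22, 0) (22, 11) (21.4385, 11)]  |A|=65.4708
3. ⊥bis P6·P1 via (18.27,6.895): [(18.252, 7.7488) (18.415, 0) (22, 0) (22, 11) (21.4385, 11)]  |A|=35.4163
4. ⊥bis P6·P2 via (16.63,5.265): [(18.252, 7.7488) (18.3877, 1.2984) (18.963, 0) (22, 0) (22, 11) (21.4385, 11)]  |A|=35.0605
5. ⊥bis P6·P3 via (15.39,6.28): [(18.252, 7.7488) (18.3877, 1.2984) (18.963, 0) (22, 0) (22, 11) (21.4385, 11)]  |A|=35.0605
6. ⊥bis P6·P4 via (19.86,7): [(20.1533, 9.6887) (19.0964, 0) (22, 0) (22, 11) (21.4385, 11)]  |A|=24.5912
7. ⊥bis P6·P5 via (10.695,3.865): [(20.1533, 9.6887) (19.0964, 0) (22, 0) (22, 11) (21.4385, 11)]  |A|=24.5912
8. ⊥bis P6·P7 via (11.035,5.555): [(20.1533, 9.6887) (19.0964, 0) (22, 0) (22, 11) (21.4385, 11)]  |A|=24.5912
9. ⊥bis P6·P8 via (16.005,6.81): [(20.1533, 9.6887) (19.0964, 0) (22, 0) (22, 11) (21.4385, 11)]  |A|=24.5912
10. ⊥bis P6·P9 via (15.705,5.105): [(20.1533, 9.6887) (19.0964, 0) (22, 0) (22, 11) (21.4385, 11)]  |A|=24.5912
11. canonical 5-gon: [(20.1533, 9.6887) (19.0964, 0) (22, 0) (22, 11) (21.4385, 11)]
12. shoelace: 24.5912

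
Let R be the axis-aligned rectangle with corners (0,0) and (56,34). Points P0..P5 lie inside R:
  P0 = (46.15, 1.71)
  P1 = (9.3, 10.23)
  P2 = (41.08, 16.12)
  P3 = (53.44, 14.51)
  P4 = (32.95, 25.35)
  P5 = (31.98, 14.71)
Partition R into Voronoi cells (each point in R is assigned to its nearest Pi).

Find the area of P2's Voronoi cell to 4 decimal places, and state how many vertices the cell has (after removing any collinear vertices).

Area of P2's cell: 188.6961 (4 vertices)

1. box [0,56]×[0,34]: [(0, 0) (56, 0) (56, 34) (0, 34)]
2. ⊥bis P2·P0 via (43.615,8.915): [(0, 0) (18.2767, 0) (56, 13.2725) (56, 34) (0, 34)]  |A|=1653.6583
3. ⊥bis P2·P1 via (25.19,13.175): [(27.0591, 3.09) (56, 13.2725) (56, 34) (21.3304, 34)]  |A|=835.755
4. ⊥bis P2·P3 via (47.26,15.315): [(27.0591, 3.09) (46.5614, 9.9516) (49.6939, 34) (21.3304, 34)]  |A|=662.1097
5. ⊥bis P2·P4 via (37.015,20.735): [(25.645, 10.72) (27.0591, 3.09) (46.5614, 9.9516) (49.3853, 31.6311)]  |A|=307.0654
6. ⊥bis P2·P5 via (36.53,15.415): [(35.8629, 19.7202) (37.8514, 6.8871) (46.5614, 9.9516) (49.3853, 31.6311)]  |A|=188.6961
7. canonical 4-gon: [(35.8629, 19.7202) (37.8514, 6.8871) (46.5614, 9.9516) (49.3853, 31.6311)]
8. shoelace: 188.6961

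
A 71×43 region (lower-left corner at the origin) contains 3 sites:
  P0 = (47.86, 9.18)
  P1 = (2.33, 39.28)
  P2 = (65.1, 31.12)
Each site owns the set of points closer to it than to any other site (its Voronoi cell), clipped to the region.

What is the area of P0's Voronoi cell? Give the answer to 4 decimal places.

1. box [0,71]×[0,43]: [(0, 0) (71, 0) (71, 43) (0, 43)]
2. ⊥bis P0·P1 via (25.095,24.23): [(9.0765, 0) (71, 0) (71, 43) (37.5039, 43)]  |A|=2051.5218
3. ⊥bis P0·P2 via (56.48,20.15): [(34.0498, 37.7752) (9.0765, 0) (71, 0) (71, 8.7405)]  |A|=1331.0683
4. canonical 4-gon: [(34.0498, 37.7752) (9.0765, 0) (71, 0) (71, 8.7405)]
5. shoelace: 1331.0683

Area of P0's cell: 1331.0683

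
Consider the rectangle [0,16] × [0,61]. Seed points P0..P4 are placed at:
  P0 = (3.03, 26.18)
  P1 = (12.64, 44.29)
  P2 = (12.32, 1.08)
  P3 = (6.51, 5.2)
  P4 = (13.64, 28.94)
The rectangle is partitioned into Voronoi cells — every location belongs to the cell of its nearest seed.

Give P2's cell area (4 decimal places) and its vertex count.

Area of P2's cell: 54.7473 (3 vertices)

1. box [0,16]×[0,61]: [(0, 0) (16, 0) (16, 61) (0, 61)]
2. ⊥bis P2·P0 via (7.675,13.63): [(0, 10.7893) (0, 0) (16, 0) (16, 16.7112)]  |A|=220.0046
3. ⊥bis P2·P1 via (12.48,22.685): [(0, 10.7893) (0, 0) (16, 0) (16, 16.7112)]  |A|=220.0046
4. ⊥bis P2·P3 via (9.415,3.14): [(7.1884, 0) (16, 0) (16, 12.4261)]  |A|=54.7473
5. ⊥bis P2·P4 via (12.98,15.01): [(7.1884, 0) (16, 0) (16, 12.4261)]  |A|=54.7473
6. canonical 3-gon: [(7.1884, 0) (16, 0) (16, 12.4261)]
7. shoelace: 54.7473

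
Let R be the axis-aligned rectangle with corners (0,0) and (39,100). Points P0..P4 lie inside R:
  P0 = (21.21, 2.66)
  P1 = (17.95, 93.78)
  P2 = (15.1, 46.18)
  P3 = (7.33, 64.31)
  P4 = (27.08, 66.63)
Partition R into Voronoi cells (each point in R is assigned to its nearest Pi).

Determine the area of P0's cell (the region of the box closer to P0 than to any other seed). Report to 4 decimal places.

1. box [0,39]×[0,100]: [(0, 0) (39, 0) (39, 100) (0, 100)]
2. ⊥bis P0·P1 via (19.58,48.22): [(0, 47.5195) (0, 0) (39, 0) (39, 48.9148)]  |A|=1880.4684
3. ⊥bis P0·P2 via (18.155,24.42): [(0, 21.8711) (0, 0) (39, 0) (39, 27.3465)]  |A|=959.7444
4. ⊥bis P0·P3 via (14.27,33.485): [(0, 21.8711) (0, 0) (39, 0) (39, 27.3465)]  |A|=959.7444
5. ⊥bis P0·P4 via (24.145,34.645): [(0, 21.8711) (0, 0) (39, 0) (39, 27.3465)]  |A|=959.7444
6. canonical 4-gon: [(0, 21.8711) (0, 0) (39, 0) (39, 27.3465)]
7. shoelace: 959.7444

Area of P0's cell: 959.7444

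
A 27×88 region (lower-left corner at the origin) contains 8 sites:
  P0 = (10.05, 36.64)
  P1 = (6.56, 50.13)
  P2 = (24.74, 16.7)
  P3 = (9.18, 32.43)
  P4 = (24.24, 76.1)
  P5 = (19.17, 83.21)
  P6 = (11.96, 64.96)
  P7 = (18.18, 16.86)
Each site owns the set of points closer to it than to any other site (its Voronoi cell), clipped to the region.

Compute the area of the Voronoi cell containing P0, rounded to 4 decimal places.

1. box [0,27]×[0,88]: [(0, 0) (27, 0) (27, 88) (0, 88)]
2. ⊥bis P0·P1 via (8.305,43.385): [(0, 41.2364) (0, 0) (27, 0) (27, 48.2216)]  |A|=1207.683
3. ⊥bis P0·P2 via (17.395,26.67): [(0, 41.2364) (0, 13.8549) (27, 33.7461) (27, 48.2216)]  |A|=565.0691
4. ⊥bis P0·P3 via (9.615,34.535): [(0, 41.2364) (0, 36.5219) (24.0279, 31.5566) (27, 33.7461) (27, 48.2216)]  |A|=292.7482
5. ⊥bis P0·P4 via (17.145,56.37): [(0, 41.2364) (0, 36.5219) (24.0279, 31.5566) (27, 33.7461) (27, 48.2216)]  |A|=292.7482
6. ⊥bis P0·P5 via (14.61,59.925): [(0, 41.2364) (0, 36.5219) (24.0279, 31.5566) (27, 33.7461) (27, 48.2216)]  |A|=292.7482
7. ⊥bis P0·P6 via (11.005,50.8): [(0, 41.2364) (0, 36.5219) (24.0279, 31.5566) (27, 33.7461) (27, 48.2216)]  |A|=292.7482
8. ⊥bis P0·P7 via (14.115,26.75): [(0, 41.2364) (0, 36.5219) (24.0279, 31.5566) (27, 33.7461) (27, 48.2216)]  |A|=292.7482
9. canonical 5-gon: [(0, 41.2364) (0, 36.5219) (24.0279, 31.5566) (27, 33.7461) (27, 48.2216)]
10. shoelace: 292.7482

Area of P0's cell: 292.7482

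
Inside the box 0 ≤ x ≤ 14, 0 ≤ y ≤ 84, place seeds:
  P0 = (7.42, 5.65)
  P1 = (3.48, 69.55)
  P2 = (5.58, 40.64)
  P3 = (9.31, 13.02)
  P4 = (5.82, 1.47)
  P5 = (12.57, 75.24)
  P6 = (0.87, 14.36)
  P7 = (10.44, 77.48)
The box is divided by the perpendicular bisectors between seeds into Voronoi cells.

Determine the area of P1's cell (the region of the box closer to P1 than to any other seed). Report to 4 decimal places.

1. box [0,14]×[0,84]: [(0, 0) (14, 0) (14, 84) (0, 84)]
2. ⊥bis P1·P0 via (5.45,37.6): [(0, 37.264) (14, 38.1272) (14, 84) (0, 84)]  |A|=648.262
3. ⊥bis P1·P2 via (4.53,55.095): [(0, 54.7659) (14, 55.7829) (14, 84) (0, 84)]  |A|=402.1581
4. ⊥bis P1·P3 via (6.395,41.285): [(0, 54.7659) (14, 55.7829) (14, 84) (0, 84)]  |A|=402.1581
5. ⊥bis P1·P4 via (4.65,35.51): [(0, 54.7659) (14, 55.7829) (14, 84) (0, 84)]  |A|=402.1581
6. ⊥bis P1·P5 via (8.025,72.395): [(0, 54.7659) (14, 55.7829) (14, 62.8497) (0.7607, 84) (0, 84)]  |A|=262.1506
7. ⊥bis P1·P6 via (2.175,41.955): [(0, 54.7659) (14, 55.7829) (14, 62.8497) (0.7607, 84) (0, 84)]  |A|=262.1506
8. ⊥bis P1·P7 via (6.96,73.515): [(0, 79.6237) (0, 54.7659) (14, 55.7829) (14, 62.8497) (7.7676, 72.8062)]  |A|=240.8961
9. canonical 5-gon: [(0, 79.6237) (0, 54.7659) (14, 55.7829) (14, 62.8497) (7.7676, 72.8062)]
10. shoelace: 240.8961

Area of P1's cell: 240.8961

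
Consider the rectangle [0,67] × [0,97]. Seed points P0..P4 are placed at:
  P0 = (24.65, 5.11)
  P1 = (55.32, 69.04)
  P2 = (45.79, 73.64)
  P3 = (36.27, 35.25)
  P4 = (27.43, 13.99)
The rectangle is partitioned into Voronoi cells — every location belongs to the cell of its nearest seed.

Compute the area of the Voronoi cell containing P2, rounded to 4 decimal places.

1. box [0,67]×[0,97]: [(0, 0) (67, 0) (67, 97) (0, 97)]
2. ⊥bis P2·P0 via (35.22,39.375): [(0, 50.2396) (67, 29.5716) (67, 97) (0, 97)]  |A|=3825.326
3. ⊥bis P2·P1 via (50.555,71.34): [(0, 50.2396) (35.1381, 39.4003) (62.9407, 97) (0, 97)]  |A|=2634.2214
4. ⊥bis P2·P3 via (41.03,54.445): [(0, 64.6197) (42.2536, 54.1416) (62.9407, 97) (0, 97)]  |A|=2032.8622
5. ⊥bis P2·P4 via (36.61,43.815): [(0, 64.6197) (42.2536, 54.1416) (62.9407, 97) (0, 97)]  |A|=2032.8622
6. canonical 4-gon: [(0, 64.6197) (42.2536, 54.1416) (62.9407, 97) (0, 97)]
7. shoelace: 2032.8622

Area of P2's cell: 2032.8622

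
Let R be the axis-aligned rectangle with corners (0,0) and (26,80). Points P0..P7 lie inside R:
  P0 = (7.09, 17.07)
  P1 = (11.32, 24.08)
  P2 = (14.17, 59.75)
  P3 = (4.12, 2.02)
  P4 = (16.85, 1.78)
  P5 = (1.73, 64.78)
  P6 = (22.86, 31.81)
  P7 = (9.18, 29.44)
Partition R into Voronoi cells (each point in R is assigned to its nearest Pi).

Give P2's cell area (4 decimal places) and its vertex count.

1. box [0,26]×[0,80]: [(0, 0) (26, 0) (26, 80) (0, 80)]
2. ⊥bis P2·P0 via (10.63,38.41): [(0, 40.1734) (26, 35.8603) (26, 80) (0, 80)]  |A|=1091.5619
3. ⊥bis P2·P1 via (12.745,41.915): [(0, 42.9333) (26, 40.8559) (26, 80) (0, 80)]  |A|=990.7397
4. ⊥bis P2·P3 via (9.145,30.885): [(0, 42.9333) (26, 40.8559) (26, 80) (0, 80)]  |A|=990.7397
5. ⊥bis P2·P4 via (15.51,30.765): [(0, 42.9333) (26, 40.8559) (26, 80) (0, 80)]  |A|=990.7397
6. ⊥bis P2·P5 via (7.95,62.265): [(0.1292, 42.923) (26, 40.8559) (26, 80) (15.121, 80)]  |A|=708.0241
7. ⊥bis P2·P6 via (18.515,45.78): [(0.1292, 42.923) (7.4488, 42.3382) (26, 48.108) (26, 80) (15.121, 80)]  |A|=640.7569
8. ⊥bis P2·P7 via (11.675,44.595): [(1.4837, 46.2728) (13.6563, 44.2688) (26, 48.108) (26, 80) (15.121, 80)]  |A|=610.1307
9. canonical 5-gon: [(1.4837, 46.2728) (13.6563, 44.2688) (26, 48.108) (26, 80) (15.121, 80)]
10. shoelace: 610.1307

Area of P2's cell: 610.1307 (5 vertices)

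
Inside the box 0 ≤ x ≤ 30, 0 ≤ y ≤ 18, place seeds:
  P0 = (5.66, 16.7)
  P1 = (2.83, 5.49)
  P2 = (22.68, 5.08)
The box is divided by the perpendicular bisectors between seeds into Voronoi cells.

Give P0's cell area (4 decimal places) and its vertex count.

1. box [0,30]×[0,18]: [(0, 0) (30, 0) (30, 18) (0, 18)]
2. ⊥bis P0·P1 via (4.245,11.095): [(0, 12.1667) (30, 4.5931) (30, 18) (0, 18)]  |A|=288.604
3. ⊥bis P0·P2 via (14.17,10.89): [(0, 12.1667) (12.8302, 8.9276) (19.0242, 18) (0, 18)]  |A|=123.7188
4. canonical 4-gon: [(0, 12.1667) (12.8302, 8.9276) (19.0242, 18) (0, 18)]
5. shoelace: 123.7188

Area of P0's cell: 123.7188 (4 vertices)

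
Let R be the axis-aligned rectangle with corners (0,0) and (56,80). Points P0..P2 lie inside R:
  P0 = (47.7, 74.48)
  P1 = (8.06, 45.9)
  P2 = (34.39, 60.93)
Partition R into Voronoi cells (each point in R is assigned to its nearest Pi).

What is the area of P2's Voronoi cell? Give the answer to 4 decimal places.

1. box [0,56]×[0,80]: [(0, 0) (56, 0) (56, 80) (0, 80)]
2. ⊥bis P2·P0 via (41.045,67.705): [(0, 0) (56, 0) (56, 53.0149) (28.5283, 80) (0, 80)]  |A|=4109.3365
3. ⊥bis P2·P1 via (21.225,53.415): [(51.716, 0) (56, 0) (56, 53.0149) (28.5283, 80) (6.0494, 80)]  |A|=1798.7199
4. canonical 5-gon: [(51.716, 0) (56, 0) (56, 53.0149) (28.5283, 80) (6.0494, 80)]
5. shoelace: 1798.7199

Area of P2's cell: 1798.7199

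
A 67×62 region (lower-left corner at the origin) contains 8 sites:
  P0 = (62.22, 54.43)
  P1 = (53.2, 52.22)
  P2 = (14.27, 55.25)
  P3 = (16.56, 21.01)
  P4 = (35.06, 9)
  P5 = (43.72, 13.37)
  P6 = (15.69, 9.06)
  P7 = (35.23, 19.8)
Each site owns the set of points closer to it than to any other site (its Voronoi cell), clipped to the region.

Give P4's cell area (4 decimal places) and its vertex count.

1. box [0,67]×[0,62]: [(0, 0) (67, 0) (67, 62) (0, 62)]
2. ⊥bis P4·P0 via (48.64,31.715): [(0, 60.7941) (0, 0) (67, 0) (67, 20.7386)]  |A|=2731.3448
3. ⊥bis P4·P1 via (44.13,30.61): [(65.4699, 21.6534) (0, 49.1319) (0, 0) (67, 0) (67, 20.7386)]  |A|=2349.5853
4. ⊥bis P4·P2 via (24.665,32.125): [(65.4699, 21.6534) (32.3209, 35.5664) (0, 21.0377) (0, 0) (67, 0) (67, 20.7386)]  |A|=1895.5705
5. ⊥bis P4·P3 via (25.81,15.005): [(65.4699, 21.6534) (37.6942, 33.3112) (16.0689, 0) (67, 0) (67, 20.7386)]  |A|=1155.9537
6. ⊥bis P4·P5 via (39.39,11.185): [(32.3662, 25.104) (16.0689, 0) (45.0342, 0)]  |A|=363.5724
7. ⊥bis P4·P6 via (25.375,9.03): [(32.3662, 25.104) (25.3915, 14.3604) (25.347, 0) (45.0342, 0)]  |A|=296.9538
8. ⊥bis P4·P7 via (35.145,14.4): [(37.7886, 14.3584) (25.5156, 14.5516) (25.3915, 14.3604) (25.347, 0) (45.0342, 0)]  |A|=231.5368
9. canonical 5-gon: [(37.7886, 14.3584) (25.5156, 14.5516) (25.3915, 14.3604) (25.347, 0) (45.0342, 0)]
10. shoelace: 231.5368

Area of P4's cell: 231.5368 (5 vertices)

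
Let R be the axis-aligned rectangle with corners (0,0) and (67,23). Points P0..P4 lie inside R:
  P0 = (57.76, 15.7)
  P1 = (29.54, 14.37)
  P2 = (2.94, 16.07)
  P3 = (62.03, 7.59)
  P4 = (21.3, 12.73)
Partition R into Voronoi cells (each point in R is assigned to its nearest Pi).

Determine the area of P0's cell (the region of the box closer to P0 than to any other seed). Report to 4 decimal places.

Area of P0's cell: 319.5380

1. box [0,67]×[0,23]: [(0, 0) (67, 0) (67, 23) (0, 23)]
2. ⊥bis P0·P1 via (43.65,15.035): [(44.3586, 0) (67, 0) (67, 23) (43.2746, 23)]  |A|=533.2181
3. ⊥bis P0·P2 via (30.35,15.885): [(44.3586, 0) (67, 0) (67, 23) (43.2746, 23)]  |A|=533.2181
4. ⊥bis P0·P3 via (59.895,11.645): [(44.1992, 3.381) (67, 15.3859) (67, 23) (43.2746, 23)]  |A|=319.538
5. ⊥bis P0·P4 via (39.53,14.215): [(44.1992, 3.381) (67, 15.3859) (67, 23) (43.2746, 23)]  |A|=319.538
6. canonical 4-gon: [(44.1992, 3.381) (67, 15.3859) (67, 23) (43.2746, 23)]
7. shoelace: 319.538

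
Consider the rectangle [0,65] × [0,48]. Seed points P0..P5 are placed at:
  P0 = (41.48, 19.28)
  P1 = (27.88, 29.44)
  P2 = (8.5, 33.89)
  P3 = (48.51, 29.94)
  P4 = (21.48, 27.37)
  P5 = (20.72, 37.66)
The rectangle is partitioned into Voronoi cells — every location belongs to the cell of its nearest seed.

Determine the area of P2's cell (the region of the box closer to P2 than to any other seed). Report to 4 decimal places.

Area of P2's cell: 457.5728

1. box [0,65]×[0,48]: [(0, 0) (65, 0) (65, 48) (0, 48)]
2. ⊥bis P2·P0 via (24.99,26.585): [(0, 0) (13.213, 0) (34.4768, 48) (0, 48)]  |A|=1144.5531
3. ⊥bis P2·P1 via (18.19,31.665): [(0, 0) (10.9191, 0) (21.9408, 48) (0, 48)]  |A|=788.6389
4. ⊥bis P2·P3 via (28.505,31.915): [(0, 0) (10.9191, 0) (21.9408, 48) (0, 48)]  |A|=788.6389
5. ⊥bis P2·P4 via (14.99,30.63): [(0, 0.7879) (20.4468, 41.4933) (21.9408, 48) (0, 48)]  |A|=554.0479
6. ⊥bis P2·P5 via (14.61,35.775): [(0, 0.7879) (15.7379, 32.119) (10.8385, 48) (0, 48)]  |A|=457.5728
7. canonical 4-gon: [(0, 0.7879) (15.7379, 32.119) (10.8385, 48) (0, 48)]
8. shoelace: 457.5728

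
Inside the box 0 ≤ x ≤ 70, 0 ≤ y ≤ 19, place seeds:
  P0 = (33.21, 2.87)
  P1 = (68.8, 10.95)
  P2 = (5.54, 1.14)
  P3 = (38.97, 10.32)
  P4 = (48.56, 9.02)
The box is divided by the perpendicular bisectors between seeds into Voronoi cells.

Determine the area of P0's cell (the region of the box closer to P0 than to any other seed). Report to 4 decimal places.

1. box [0,70]×[0,19]: [(0, 0) (70, 0) (70, 19) (0, 19)]
2. ⊥bis P0·P1 via (51.005,6.91): [(0, 0) (52.5738, 0) (48.2602, 19) (0, 19)]  |A|=957.9229
3. ⊥bis P0·P2 via (19.375,2.005): [(19.5004, 0) (52.5738, 0) (48.2602, 19) (18.3124, 19)]  |A|=598.7014
4. ⊥bis P0·P3 via (36.09,6.595): [(19.5004, 0) (44.62, 0) (20.0453, 19) (18.3124, 19)]  |A|=255.0992
5. ⊥bis P0·P4 via (40.885,5.945): [(19.5004, 0) (43.2669, 0) (42.6596, 1.5157) (20.0453, 19) (18.3124, 19)]  |A|=254.0737
6. canonical 5-gon: [(19.5004, 0) (43.2669, 0) (42.6596, 1.5157) (20.0453, 19) (18.3124, 19)]
7. shoelace: 254.0737

Area of P0's cell: 254.0737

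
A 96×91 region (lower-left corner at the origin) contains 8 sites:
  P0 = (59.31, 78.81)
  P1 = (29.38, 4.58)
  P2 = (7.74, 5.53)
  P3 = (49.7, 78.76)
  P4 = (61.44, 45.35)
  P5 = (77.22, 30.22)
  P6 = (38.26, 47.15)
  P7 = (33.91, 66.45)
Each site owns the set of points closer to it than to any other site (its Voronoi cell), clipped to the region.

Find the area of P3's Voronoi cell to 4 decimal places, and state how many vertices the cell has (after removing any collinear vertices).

Area of P3's cell: 460.5209 (4 vertices)

1. box [0,96]×[0,91]: [(0, 0) (96, 0) (96, 91) (0, 91)]
2. ⊥bis P3·P0 via (54.505,78.785): [(0, 0) (54.9149, 0) (54.4414, 91) (0, 91)]  |A|=4975.7143
3. ⊥bis P3·P1 via (39.54,41.67): [(0, 52.5011) (54.7197, 37.5118) (54.4414, 91) (0, 91)]  |A|=2509.3107
4. ⊥bis P3·P2 via (28.72,42.145): [(0, 58.6013) (20.3976, 46.9136) (54.7197, 37.5118) (54.4414, 91) (0, 91)]  |A|=2447.0967
5. ⊥bis P3·P4 via (55.57,62.055): [(0, 58.6013) (17.388, 48.6381) (54.5938, 61.712) (54.4414, 91) (0, 91)]  |A|=1980.6337
6. ⊥bis P3·P5 via (63.46,54.49): [(0, 58.6013) (17.388, 48.6381) (54.5938, 61.712) (54.4414, 91) (0, 91)]  |A|=1980.6337
7. ⊥bis P3·P6 via (43.98,62.955): [(0, 78.8718) (50.9513, 60.432) (54.5938, 61.712) (54.4414, 91) (0, 91)]  |A|=1194.4943
8. ⊥bis P3·P7 via (41.805,72.605): [(51.2212, 60.5269) (54.5938, 61.712) (54.4414, 91) (27.4641, 91)]  |A|=460.5209
9. canonical 4-gon: [(51.2212, 60.5269) (54.5938, 61.712) (54.4414, 91) (27.4641, 91)]
10. shoelace: 460.5209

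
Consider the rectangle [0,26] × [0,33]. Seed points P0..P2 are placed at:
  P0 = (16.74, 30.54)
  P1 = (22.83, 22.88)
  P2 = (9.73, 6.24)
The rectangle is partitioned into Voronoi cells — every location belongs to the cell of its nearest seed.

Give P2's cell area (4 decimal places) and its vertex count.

Area of P2's cell: 418.9180 (5 vertices)

1. box [0,26]×[0,33]: [(0, 0) (26, 0) (26, 33) (0, 33)]
2. ⊥bis P2·P0 via (13.235,18.39): [(0, 22.208) (0, 0) (26, 0) (26, 14.7076)]  |A|=479.9026
3. ⊥bis P2·P1 via (16.28,14.56): [(10.3624, 19.2187) (0, 22.208) (0, 0) (26, 0) (26, 6.9078)]  |A|=418.918
4. canonical 5-gon: [(10.3624, 19.2187) (0, 22.208) (0, 0) (26, 0) (26, 6.9078)]
5. shoelace: 418.918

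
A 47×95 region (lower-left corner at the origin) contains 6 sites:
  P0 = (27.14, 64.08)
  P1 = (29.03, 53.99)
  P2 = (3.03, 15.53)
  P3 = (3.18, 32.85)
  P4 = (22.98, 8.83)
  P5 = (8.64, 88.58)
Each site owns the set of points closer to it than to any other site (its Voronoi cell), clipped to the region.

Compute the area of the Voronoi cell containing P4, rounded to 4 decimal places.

Area of P4's cell: 977.4390

1. box [0,47]×[0,95]: [(0, 0) (47, 0) (47, 95) (0, 95)]
2. ⊥bis P4·P0 via (25.06,36.455): [(0, 38.3419) (0, 0) (47, 0) (47, 34.803)]  |A|=1718.9056
3. ⊥bis P4·P1 via (26.005,31.41): [(0, 34.8938) (0, 0) (47, 0) (47, 28.5973)]  |A|=1492.0427
4. ⊥bis P4·P2 via (13.005,12.18): [(19.7449, 32.2487) (8.9145, 0) (47, 0) (47, 28.5973)]  |A|=1003.816
5. ⊥bis P4·P3 via (13.08,20.84): [(25.9171, 31.4218) (16.998, 24.0697) (8.9145, 0) (47, 0) (47, 28.5973)]  |A|=977.439
6. ⊥bis P4·P5 via (15.81,48.705): [(25.9171, 31.4218) (16.998, 24.0697) (8.9145, 0) (47, 0) (47, 28.5973)]  |A|=977.439
7. canonical 5-gon: [(25.9171, 31.4218) (16.998, 24.0697) (8.9145, 0) (47, 0) (47, 28.5973)]
8. shoelace: 977.439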